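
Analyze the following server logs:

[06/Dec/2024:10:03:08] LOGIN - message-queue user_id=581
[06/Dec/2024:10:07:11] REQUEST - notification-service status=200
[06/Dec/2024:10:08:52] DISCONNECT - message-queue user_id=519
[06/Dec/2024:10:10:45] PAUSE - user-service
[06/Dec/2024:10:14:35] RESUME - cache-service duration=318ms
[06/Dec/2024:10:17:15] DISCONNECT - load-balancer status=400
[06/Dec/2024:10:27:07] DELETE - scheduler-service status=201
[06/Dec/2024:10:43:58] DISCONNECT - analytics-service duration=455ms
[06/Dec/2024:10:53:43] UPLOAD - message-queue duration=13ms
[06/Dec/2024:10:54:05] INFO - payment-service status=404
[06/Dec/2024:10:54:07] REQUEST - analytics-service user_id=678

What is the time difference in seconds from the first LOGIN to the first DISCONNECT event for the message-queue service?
344

To find the time between events:

1. Locate the first LOGIN event for message-queue: 06/Dec/2024:10:03:08
2. Locate the first DISCONNECT event for message-queue: 06/Dec/2024:10:08:52
3. Calculate the difference: 06/Dec/2024:10:08:52 - 06/Dec/2024:10:03:08 = 344 seconds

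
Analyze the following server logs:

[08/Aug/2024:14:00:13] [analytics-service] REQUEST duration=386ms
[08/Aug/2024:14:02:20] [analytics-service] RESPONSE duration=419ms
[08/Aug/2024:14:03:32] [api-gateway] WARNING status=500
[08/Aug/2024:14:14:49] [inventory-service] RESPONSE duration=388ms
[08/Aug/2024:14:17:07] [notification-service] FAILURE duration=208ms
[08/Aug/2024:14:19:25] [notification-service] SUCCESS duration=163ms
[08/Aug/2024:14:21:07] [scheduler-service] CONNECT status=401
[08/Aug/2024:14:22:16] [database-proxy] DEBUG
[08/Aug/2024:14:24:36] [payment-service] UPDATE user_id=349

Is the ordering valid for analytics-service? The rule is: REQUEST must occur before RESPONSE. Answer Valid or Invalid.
Valid

To validate ordering:

1. Required order: REQUEST → RESPONSE
2. Rule: REQUEST must occur before RESPONSE
3. Check actual order of events for analytics-service
4. Result: Valid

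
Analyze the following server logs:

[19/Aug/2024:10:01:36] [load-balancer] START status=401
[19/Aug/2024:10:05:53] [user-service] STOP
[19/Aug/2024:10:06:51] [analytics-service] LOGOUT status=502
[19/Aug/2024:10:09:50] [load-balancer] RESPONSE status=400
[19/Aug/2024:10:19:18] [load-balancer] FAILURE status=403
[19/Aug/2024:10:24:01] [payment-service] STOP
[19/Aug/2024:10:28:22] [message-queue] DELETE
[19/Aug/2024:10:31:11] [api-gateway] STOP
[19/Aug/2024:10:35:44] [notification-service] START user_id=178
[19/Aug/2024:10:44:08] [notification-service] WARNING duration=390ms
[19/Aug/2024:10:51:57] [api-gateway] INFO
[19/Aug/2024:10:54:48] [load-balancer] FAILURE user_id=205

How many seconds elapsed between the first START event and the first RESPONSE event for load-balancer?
494

To find the time between events:

1. Locate the first START event for load-balancer: 19/Aug/2024:10:01:36
2. Locate the first RESPONSE event for load-balancer: 19/Aug/2024:10:09:50
3. Calculate the difference: 19/Aug/2024:10:09:50 - 19/Aug/2024:10:01:36 = 494 seconds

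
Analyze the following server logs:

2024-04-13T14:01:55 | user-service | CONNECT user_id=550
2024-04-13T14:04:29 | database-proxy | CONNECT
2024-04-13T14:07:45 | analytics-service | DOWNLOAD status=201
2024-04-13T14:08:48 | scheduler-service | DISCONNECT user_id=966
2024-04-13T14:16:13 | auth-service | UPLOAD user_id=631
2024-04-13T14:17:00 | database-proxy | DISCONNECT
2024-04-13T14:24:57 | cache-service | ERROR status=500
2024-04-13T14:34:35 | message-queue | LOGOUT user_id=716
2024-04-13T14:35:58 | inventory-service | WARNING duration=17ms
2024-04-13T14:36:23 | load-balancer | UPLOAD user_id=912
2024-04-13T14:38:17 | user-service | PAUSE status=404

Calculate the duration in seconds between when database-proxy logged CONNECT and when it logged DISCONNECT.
751

To find the time between events:

1. Locate the first CONNECT event for database-proxy: 2024-04-13T14:04:29
2. Locate the first DISCONNECT event for database-proxy: 2024-04-13T14:17:00
3. Calculate the difference: 2024-04-13T14:17:00 - 2024-04-13T14:04:29 = 751 seconds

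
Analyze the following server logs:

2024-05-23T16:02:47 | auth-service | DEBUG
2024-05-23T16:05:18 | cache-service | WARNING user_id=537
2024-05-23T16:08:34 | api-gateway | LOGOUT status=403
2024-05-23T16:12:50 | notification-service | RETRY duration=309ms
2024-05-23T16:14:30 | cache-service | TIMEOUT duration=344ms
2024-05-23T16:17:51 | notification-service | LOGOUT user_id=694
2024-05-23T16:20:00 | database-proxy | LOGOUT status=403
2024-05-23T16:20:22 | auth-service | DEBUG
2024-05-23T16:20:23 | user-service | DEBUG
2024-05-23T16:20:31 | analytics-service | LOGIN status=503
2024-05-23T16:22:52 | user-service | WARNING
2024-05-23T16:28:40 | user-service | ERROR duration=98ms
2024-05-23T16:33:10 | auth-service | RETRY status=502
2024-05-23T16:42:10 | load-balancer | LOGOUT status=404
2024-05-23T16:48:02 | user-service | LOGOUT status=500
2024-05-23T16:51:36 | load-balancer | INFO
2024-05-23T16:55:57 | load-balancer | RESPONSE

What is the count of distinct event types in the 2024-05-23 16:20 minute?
3

To count unique event types:

1. Filter events in the minute starting at 2024-05-23 16:20
2. Extract event types from matching entries
3. Count unique types: 3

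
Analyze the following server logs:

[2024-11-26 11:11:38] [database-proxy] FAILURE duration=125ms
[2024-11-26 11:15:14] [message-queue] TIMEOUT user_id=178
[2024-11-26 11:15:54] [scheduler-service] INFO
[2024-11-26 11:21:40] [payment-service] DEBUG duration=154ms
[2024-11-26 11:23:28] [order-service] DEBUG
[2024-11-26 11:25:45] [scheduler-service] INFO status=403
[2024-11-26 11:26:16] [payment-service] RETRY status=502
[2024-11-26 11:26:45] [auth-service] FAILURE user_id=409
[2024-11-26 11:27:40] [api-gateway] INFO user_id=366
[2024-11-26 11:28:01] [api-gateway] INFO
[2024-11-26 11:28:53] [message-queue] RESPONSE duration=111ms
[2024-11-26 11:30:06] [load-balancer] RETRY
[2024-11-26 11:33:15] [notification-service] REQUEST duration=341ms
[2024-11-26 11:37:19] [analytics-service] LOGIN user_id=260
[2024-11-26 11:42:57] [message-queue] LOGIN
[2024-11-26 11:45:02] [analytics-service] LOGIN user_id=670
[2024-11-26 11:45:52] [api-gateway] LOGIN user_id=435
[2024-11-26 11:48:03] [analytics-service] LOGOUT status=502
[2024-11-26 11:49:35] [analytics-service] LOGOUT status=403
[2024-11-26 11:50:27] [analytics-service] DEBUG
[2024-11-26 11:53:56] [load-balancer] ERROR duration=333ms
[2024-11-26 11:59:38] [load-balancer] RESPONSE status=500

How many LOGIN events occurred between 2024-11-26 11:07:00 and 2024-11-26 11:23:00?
0

To count events in the time window:

1. Window boundaries: 2024-11-26 11:07:00 to 2024-11-26 11:23:00
2. Filter for LOGIN events within this window
3. Count matching events: 0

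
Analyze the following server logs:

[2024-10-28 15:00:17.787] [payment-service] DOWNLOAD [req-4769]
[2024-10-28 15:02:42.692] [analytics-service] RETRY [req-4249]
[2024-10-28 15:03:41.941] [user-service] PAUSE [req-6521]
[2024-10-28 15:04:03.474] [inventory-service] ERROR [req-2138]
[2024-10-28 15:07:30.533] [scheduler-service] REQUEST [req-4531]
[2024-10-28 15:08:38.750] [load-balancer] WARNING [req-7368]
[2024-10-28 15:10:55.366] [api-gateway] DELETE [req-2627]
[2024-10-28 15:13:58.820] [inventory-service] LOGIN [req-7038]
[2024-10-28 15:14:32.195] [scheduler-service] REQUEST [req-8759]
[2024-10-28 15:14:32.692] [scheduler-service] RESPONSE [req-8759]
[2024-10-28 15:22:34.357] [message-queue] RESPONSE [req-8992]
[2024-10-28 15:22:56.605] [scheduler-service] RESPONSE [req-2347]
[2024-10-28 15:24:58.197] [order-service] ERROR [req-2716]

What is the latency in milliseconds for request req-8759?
497

To calculate latency:

1. Find REQUEST with id req-8759: 2024-10-28 15:14:32.195
2. Find RESPONSE with id req-8759: 2024-10-28 15:14:32.692
3. Latency: 2024-10-28 15:14:32.692 - 2024-10-28 15:14:32.195 = 497ms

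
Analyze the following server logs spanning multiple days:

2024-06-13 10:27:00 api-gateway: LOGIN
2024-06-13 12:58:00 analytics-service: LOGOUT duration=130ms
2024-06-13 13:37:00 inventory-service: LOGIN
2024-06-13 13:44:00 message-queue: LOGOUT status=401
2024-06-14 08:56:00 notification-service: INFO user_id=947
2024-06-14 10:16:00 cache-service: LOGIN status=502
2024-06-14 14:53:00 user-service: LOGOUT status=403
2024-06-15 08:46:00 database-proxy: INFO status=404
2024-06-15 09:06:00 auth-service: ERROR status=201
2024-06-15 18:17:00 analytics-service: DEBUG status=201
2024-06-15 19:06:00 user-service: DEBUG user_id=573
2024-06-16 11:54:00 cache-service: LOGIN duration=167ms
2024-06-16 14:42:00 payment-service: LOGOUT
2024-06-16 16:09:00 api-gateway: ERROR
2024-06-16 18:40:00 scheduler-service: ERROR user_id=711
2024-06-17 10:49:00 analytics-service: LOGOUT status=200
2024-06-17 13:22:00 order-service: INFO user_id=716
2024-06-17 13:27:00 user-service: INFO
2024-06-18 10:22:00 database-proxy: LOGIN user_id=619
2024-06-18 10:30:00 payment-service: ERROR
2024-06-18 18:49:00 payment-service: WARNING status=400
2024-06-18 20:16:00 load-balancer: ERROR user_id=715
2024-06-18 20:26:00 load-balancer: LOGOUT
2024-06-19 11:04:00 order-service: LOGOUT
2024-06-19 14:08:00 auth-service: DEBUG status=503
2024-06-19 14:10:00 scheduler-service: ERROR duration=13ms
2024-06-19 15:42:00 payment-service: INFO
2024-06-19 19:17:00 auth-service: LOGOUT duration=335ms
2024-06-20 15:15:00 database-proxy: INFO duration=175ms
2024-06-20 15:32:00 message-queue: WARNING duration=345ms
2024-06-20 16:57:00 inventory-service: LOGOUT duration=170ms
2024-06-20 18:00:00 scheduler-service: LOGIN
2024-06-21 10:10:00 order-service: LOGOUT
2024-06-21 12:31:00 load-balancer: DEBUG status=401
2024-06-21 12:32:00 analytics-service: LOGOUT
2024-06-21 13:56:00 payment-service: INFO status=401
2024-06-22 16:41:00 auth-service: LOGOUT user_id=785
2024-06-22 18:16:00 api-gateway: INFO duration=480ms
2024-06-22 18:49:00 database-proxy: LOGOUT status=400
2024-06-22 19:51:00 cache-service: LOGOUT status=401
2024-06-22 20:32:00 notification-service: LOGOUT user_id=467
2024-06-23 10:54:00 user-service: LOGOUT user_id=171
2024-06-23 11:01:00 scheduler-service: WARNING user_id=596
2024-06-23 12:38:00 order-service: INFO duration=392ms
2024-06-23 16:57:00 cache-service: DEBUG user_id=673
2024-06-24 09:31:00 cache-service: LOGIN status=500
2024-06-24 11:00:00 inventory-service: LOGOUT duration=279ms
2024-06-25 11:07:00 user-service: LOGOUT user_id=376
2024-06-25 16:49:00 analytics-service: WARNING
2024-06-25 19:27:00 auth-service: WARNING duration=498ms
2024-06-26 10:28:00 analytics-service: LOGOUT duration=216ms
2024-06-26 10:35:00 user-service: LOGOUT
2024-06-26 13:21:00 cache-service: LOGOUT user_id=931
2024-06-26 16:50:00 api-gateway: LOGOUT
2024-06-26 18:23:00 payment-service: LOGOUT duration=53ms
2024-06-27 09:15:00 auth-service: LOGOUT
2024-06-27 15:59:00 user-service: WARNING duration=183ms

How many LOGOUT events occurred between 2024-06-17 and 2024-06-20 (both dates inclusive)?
5

To filter by date range:

1. Date range: 2024-06-17 through 2024-06-20, both dates inclusive
2. Filter for LOGOUT events whose date falls in this range
3. Count matching events: 5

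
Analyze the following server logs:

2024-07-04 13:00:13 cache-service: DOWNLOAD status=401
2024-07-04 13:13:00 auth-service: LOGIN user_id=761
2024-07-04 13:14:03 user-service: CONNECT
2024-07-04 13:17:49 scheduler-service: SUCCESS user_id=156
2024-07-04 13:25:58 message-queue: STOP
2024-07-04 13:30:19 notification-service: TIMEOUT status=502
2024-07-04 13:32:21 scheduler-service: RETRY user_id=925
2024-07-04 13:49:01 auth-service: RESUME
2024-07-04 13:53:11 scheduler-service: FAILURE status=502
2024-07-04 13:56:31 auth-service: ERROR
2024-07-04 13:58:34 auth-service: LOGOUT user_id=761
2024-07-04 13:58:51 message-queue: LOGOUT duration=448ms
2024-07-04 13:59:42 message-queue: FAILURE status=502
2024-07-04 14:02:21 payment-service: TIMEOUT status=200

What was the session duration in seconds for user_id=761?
2734

To calculate session duration:

1. Find LOGIN event for user_id=761: 2024-07-04 13:13:00
2. Find LOGOUT event for user_id=761: 2024-07-04 13:58:34
3. Session duration: 2024-07-04 13:58:34 - 2024-07-04 13:13:00 = 2734 seconds (45 minutes)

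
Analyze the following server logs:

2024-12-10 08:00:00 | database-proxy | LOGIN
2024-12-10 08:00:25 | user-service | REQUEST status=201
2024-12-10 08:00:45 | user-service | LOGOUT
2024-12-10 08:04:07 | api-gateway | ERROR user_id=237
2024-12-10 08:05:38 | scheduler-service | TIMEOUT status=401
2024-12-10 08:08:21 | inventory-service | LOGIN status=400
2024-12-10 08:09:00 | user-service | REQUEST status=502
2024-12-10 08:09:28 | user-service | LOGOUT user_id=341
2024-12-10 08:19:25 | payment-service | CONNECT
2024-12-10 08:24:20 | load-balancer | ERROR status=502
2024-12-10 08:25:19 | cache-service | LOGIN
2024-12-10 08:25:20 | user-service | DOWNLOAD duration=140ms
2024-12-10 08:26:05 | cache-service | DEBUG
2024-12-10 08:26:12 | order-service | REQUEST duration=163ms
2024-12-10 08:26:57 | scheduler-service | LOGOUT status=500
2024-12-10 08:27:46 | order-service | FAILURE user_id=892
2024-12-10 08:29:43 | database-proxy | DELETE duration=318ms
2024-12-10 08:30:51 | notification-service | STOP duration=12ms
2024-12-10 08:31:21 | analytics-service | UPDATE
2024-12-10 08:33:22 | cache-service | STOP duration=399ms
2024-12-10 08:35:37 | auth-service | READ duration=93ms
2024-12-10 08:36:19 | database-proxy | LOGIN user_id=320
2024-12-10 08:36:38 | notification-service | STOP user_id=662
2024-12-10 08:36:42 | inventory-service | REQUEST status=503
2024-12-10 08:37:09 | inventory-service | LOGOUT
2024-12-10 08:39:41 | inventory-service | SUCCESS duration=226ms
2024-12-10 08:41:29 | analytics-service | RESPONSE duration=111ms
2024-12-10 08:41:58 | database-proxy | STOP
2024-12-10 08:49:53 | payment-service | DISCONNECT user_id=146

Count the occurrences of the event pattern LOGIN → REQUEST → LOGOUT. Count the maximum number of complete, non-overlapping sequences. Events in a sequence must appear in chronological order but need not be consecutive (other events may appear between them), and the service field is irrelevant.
4

To count sequences:

1. Look for pattern: LOGIN → REQUEST → LOGOUT
2. Greedily scan the log in chronological order, matching each sequence element in turn (ignoring service)
3. Each time the full pattern completes, increment the count and restart matching from the next event
4. Complete non-overlapping sequences found: 4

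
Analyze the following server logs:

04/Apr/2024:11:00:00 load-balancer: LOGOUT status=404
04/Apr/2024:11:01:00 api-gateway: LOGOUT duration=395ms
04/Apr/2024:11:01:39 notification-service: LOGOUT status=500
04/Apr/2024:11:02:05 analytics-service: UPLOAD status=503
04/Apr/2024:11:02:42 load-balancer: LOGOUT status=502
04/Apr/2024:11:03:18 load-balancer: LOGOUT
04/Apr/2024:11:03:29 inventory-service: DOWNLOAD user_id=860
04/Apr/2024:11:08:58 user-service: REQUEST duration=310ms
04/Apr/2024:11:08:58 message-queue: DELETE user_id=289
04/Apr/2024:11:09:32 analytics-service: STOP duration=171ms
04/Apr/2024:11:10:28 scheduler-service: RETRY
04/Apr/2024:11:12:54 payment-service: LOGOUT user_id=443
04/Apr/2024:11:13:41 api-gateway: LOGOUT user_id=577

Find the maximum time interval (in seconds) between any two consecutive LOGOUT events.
576

To find the longest gap:

1. Extract all LOGOUT events in chronological order
2. Calculate time differences between consecutive events
3. Find the maximum difference
4. Longest gap: 576 seconds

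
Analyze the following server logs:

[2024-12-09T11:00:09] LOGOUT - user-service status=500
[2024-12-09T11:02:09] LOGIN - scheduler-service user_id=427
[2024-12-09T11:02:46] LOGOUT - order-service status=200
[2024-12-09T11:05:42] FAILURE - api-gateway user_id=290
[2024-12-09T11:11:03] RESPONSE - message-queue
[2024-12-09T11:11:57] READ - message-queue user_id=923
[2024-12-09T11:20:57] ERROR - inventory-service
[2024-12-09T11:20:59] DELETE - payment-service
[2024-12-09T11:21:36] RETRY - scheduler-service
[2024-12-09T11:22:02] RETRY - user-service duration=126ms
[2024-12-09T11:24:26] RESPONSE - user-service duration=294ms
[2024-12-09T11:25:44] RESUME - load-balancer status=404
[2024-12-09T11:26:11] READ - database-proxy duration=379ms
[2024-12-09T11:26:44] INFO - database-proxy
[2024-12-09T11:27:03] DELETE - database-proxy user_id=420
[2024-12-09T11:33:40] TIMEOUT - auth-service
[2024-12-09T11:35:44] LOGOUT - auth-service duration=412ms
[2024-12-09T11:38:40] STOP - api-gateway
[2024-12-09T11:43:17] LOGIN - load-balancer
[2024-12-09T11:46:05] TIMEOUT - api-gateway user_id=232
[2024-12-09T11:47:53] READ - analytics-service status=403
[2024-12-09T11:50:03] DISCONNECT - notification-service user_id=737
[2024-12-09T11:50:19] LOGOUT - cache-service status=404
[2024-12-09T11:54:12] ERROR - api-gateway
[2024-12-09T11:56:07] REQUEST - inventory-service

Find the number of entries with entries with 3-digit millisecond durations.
4

To find matching entries:

1. Pattern to match: entries with 3-digit millisecond durations
2. Scan each log entry for the pattern
3. Count matches: 4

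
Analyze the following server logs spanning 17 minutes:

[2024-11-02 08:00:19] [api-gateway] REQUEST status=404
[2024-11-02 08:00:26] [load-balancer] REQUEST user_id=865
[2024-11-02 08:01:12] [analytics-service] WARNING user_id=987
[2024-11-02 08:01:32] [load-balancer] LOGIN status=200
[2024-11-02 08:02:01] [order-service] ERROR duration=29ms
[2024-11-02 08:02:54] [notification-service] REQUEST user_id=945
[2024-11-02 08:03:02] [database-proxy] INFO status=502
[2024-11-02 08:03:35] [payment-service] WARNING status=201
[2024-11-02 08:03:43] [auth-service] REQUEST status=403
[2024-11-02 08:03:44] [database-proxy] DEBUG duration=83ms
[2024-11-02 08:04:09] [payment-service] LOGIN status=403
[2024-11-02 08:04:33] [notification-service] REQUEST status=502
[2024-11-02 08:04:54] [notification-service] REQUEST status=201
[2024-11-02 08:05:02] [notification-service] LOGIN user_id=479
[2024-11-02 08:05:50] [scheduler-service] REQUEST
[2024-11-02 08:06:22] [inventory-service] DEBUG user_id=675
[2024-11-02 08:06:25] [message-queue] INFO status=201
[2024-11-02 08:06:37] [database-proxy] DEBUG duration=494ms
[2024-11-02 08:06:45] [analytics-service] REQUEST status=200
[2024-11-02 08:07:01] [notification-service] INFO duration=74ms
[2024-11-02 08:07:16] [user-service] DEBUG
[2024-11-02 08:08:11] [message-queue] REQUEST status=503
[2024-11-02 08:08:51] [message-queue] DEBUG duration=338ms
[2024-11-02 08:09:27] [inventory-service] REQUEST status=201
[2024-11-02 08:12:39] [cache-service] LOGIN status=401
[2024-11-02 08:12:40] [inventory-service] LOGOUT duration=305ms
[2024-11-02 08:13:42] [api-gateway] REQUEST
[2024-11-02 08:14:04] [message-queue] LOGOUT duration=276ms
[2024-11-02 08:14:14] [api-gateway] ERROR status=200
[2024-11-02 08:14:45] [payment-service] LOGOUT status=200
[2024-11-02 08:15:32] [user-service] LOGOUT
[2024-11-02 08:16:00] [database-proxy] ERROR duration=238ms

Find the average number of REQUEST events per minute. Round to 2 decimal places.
0.65

To calculate the rate:

1. Count total REQUEST events: 11
2. Total time period: 17 minutes
3. Rate = 11 / 17 = 0.65 events per minute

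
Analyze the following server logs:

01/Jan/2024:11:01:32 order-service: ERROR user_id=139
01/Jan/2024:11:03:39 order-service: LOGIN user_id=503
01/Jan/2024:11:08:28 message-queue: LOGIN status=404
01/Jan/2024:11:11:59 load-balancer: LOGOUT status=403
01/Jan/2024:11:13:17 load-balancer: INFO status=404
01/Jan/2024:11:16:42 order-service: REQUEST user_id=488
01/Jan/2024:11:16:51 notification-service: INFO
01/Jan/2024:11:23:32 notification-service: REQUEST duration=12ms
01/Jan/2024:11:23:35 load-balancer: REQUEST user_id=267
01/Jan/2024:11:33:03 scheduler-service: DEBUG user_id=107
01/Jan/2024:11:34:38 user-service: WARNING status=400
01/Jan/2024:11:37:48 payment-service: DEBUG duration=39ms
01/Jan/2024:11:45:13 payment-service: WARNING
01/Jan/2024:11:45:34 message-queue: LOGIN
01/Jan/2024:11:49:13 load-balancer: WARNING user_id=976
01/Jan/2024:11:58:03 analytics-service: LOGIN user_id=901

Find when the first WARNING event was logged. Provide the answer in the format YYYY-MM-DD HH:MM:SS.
2024-01-01 11:34:38

To find the first event:

1. Filter for all WARNING events
2. Sort by timestamp
3. Select the first one
4. Timestamp: 2024-01-01 11:34:38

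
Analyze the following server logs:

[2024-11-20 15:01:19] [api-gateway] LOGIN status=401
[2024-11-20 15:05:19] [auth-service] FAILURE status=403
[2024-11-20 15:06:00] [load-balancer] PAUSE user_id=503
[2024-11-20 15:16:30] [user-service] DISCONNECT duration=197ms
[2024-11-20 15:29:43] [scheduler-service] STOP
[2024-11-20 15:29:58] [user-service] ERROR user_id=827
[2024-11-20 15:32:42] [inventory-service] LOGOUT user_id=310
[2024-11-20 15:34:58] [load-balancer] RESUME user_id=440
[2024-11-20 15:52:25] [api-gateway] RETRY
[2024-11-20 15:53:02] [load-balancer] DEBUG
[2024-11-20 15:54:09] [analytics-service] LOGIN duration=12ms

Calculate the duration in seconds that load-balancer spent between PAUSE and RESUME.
1738

To calculate state duration:

1. Find PAUSE event for load-balancer: 2024-11-20 15:06:00
2. Find RESUME event for load-balancer: 2024-11-20 15:34:58
3. Calculate duration: 2024-11-20 15:34:58 - 2024-11-20 15:06:00 = 1738 seconds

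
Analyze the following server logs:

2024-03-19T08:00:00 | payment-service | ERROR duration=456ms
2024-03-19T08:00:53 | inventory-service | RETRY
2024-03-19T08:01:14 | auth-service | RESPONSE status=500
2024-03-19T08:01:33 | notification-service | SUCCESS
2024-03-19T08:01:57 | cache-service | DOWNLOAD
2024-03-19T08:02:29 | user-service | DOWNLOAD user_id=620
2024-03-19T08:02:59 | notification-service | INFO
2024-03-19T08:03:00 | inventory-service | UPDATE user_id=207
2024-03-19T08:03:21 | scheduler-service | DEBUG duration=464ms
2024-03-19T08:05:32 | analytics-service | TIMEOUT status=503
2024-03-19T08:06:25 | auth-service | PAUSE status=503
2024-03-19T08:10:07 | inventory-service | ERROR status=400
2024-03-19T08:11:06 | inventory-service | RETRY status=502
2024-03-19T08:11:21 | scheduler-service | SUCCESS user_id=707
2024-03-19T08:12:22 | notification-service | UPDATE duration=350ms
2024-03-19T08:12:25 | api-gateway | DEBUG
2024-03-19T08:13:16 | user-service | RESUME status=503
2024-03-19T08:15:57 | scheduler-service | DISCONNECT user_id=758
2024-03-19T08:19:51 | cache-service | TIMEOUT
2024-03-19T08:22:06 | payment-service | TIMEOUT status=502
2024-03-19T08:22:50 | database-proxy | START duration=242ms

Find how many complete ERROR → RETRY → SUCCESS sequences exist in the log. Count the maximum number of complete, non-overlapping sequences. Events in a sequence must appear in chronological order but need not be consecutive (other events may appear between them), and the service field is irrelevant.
2

To count sequences:

1. Look for pattern: ERROR → RETRY → SUCCESS
2. Greedily scan the log in chronological order, matching each sequence element in turn (ignoring service)
3. Each time the full pattern completes, increment the count and restart matching from the next event
4. Complete non-overlapping sequences found: 2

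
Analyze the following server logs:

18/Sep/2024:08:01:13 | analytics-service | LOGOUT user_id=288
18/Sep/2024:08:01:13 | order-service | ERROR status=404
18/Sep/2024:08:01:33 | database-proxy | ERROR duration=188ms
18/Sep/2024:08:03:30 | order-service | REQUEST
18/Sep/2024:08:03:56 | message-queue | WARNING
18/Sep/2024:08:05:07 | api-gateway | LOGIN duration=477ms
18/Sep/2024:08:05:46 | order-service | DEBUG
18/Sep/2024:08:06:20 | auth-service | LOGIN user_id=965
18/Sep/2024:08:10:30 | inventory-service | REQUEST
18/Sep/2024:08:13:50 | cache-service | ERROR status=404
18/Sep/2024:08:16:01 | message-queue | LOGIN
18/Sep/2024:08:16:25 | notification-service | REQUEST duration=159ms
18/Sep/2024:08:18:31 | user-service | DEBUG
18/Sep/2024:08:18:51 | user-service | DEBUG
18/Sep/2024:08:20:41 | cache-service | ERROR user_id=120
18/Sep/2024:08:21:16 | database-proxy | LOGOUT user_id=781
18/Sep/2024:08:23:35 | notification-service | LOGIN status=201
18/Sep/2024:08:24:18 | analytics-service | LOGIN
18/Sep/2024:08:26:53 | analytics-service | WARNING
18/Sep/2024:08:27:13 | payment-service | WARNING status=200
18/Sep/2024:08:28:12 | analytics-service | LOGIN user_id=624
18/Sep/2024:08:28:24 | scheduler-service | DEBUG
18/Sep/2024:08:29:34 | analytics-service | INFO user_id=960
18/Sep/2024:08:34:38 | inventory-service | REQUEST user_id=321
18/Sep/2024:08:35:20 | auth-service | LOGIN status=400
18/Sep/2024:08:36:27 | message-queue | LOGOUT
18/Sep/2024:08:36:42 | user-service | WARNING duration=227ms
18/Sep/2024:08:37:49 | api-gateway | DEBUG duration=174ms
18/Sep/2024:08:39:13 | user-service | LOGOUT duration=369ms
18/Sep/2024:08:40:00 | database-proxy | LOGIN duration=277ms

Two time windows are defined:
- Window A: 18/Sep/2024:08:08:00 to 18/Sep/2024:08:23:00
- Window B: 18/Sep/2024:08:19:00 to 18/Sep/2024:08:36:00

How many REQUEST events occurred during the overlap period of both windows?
0

To find overlap events:

1. Window A: 18/Sep/2024:08:08:00 to 18/Sep/2024:08:23:00
2. Window B: 18/Sep/2024:08:19:00 to 18/Sep/2024:08:36:00
3. Overlap period: 18/Sep/2024:08:19:00 to 18/Sep/2024:08:23:00
4. Count REQUEST events in overlap: 0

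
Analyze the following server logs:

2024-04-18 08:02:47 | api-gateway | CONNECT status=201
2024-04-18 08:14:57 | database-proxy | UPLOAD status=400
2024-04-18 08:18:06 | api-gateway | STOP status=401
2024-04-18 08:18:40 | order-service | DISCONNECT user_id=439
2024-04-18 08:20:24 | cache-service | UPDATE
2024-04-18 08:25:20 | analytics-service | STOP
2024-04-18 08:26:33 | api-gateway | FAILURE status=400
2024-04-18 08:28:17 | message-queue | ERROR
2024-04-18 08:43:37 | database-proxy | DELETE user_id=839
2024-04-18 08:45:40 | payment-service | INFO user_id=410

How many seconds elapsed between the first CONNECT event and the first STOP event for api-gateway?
919

To find the time between events:

1. Locate the first CONNECT event for api-gateway: 2024-04-18 08:02:47
2. Locate the first STOP event for api-gateway: 2024-04-18 08:18:06
3. Calculate the difference: 2024-04-18 08:18:06 - 2024-04-18 08:02:47 = 919 seconds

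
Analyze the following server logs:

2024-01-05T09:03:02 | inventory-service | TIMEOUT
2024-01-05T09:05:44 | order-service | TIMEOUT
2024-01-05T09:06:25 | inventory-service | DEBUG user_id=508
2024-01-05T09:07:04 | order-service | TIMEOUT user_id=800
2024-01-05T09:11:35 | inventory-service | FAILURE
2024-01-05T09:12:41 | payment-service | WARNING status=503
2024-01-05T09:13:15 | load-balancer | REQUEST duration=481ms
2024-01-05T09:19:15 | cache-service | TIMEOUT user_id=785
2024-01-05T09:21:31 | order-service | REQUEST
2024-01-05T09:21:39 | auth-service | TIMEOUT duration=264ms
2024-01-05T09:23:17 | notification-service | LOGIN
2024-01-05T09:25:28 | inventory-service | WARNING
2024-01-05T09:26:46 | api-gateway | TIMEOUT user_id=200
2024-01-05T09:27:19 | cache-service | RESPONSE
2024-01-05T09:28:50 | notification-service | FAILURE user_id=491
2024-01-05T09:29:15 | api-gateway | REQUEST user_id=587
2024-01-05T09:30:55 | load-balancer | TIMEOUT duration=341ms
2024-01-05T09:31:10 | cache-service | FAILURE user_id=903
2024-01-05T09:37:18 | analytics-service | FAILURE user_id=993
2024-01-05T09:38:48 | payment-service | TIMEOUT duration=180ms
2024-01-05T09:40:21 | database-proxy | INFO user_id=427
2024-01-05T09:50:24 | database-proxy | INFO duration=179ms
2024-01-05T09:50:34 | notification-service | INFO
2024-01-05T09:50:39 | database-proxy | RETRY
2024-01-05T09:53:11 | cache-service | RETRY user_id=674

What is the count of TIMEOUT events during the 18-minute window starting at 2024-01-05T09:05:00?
4

To count events in the time window:

1. Window boundaries: 2024-01-05T09:05:00 to 2024-01-05T09:23:00
2. Filter for TIMEOUT events within this window
3. Count matching events: 4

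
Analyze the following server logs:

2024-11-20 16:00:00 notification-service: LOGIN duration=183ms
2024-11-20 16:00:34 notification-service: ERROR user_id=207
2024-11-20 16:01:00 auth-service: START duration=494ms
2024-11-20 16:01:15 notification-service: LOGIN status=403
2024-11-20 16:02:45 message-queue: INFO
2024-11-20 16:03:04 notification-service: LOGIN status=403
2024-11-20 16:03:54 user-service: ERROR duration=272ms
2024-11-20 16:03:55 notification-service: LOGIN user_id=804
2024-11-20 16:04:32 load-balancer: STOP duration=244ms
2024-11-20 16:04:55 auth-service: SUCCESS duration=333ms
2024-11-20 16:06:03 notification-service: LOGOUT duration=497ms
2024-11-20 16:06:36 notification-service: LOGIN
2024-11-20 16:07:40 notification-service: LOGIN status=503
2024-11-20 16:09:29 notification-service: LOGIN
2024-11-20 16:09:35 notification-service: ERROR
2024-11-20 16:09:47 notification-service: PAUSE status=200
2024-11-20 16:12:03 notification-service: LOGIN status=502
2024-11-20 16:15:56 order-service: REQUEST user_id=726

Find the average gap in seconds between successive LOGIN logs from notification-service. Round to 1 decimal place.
103.3

To calculate average interval:

1. Find all LOGIN events for notification-service in order
2. Calculate time gaps between consecutive events
3. Compute mean of gaps: 723 / 7 = 103.3 seconds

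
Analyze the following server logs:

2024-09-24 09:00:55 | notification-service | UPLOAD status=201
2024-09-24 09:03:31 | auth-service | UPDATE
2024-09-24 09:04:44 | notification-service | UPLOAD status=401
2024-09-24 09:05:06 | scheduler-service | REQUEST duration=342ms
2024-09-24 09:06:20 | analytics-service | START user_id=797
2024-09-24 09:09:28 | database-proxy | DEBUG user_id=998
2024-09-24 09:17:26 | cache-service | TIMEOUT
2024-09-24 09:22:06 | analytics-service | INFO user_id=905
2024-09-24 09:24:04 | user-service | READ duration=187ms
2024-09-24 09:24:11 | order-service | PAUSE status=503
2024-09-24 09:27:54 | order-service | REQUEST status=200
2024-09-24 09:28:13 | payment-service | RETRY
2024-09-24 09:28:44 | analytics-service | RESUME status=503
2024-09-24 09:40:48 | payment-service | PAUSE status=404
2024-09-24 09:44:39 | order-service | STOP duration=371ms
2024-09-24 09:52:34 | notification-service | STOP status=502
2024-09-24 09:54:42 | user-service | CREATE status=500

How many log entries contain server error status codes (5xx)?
4

To find matching entries:

1. Pattern to match: server error status codes (5xx)
2. Scan each log entry for the pattern
3. Count matches: 4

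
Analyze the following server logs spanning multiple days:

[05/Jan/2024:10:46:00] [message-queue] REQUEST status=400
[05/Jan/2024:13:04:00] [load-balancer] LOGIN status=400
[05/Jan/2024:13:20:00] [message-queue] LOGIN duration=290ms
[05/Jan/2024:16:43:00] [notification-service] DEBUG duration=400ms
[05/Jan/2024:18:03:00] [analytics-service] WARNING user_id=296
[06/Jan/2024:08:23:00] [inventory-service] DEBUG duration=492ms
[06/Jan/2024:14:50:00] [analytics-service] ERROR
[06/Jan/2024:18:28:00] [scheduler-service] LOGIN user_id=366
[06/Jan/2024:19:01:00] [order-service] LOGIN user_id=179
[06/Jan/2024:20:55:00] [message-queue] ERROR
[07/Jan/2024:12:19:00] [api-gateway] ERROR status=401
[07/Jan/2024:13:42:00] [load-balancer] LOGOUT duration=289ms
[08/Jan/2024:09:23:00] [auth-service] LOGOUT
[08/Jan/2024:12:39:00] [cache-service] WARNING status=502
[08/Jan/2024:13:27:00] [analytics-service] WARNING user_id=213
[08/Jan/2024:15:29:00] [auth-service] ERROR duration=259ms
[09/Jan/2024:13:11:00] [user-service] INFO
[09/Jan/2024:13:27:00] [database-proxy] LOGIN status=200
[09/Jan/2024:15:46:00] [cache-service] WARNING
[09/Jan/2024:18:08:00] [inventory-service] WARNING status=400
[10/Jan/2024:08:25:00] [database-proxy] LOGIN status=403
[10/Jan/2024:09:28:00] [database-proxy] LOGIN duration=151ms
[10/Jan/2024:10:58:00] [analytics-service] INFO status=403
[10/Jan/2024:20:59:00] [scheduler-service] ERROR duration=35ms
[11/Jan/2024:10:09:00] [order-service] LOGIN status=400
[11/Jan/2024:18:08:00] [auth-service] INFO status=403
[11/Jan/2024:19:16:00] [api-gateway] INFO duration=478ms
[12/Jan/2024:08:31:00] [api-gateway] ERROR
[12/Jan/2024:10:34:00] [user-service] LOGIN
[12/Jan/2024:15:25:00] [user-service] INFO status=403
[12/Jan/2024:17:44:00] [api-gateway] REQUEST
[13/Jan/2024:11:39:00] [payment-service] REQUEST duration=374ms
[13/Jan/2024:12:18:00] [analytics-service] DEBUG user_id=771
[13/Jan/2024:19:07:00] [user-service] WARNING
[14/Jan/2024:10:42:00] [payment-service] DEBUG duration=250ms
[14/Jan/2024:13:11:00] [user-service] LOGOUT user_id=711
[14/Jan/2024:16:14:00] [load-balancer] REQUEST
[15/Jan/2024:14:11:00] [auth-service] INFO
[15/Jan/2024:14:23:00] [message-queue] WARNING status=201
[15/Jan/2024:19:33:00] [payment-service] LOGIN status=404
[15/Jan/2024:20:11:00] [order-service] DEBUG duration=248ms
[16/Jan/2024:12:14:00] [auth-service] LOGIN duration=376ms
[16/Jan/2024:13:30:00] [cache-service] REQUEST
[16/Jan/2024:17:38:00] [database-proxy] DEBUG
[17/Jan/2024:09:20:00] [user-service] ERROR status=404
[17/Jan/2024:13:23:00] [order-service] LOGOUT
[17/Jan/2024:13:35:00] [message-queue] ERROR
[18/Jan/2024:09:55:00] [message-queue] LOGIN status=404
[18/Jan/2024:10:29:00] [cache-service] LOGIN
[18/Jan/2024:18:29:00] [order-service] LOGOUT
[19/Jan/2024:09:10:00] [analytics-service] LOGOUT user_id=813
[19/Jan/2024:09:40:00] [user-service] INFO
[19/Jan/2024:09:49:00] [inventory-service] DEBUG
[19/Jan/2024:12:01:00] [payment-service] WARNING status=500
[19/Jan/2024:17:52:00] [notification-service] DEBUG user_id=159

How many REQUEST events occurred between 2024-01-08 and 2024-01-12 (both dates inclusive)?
1

To filter by date range:

1. Date range: 2024-01-08 through 2024-01-12, both dates inclusive
2. Filter for REQUEST events whose date falls in this range
3. Count matching events: 1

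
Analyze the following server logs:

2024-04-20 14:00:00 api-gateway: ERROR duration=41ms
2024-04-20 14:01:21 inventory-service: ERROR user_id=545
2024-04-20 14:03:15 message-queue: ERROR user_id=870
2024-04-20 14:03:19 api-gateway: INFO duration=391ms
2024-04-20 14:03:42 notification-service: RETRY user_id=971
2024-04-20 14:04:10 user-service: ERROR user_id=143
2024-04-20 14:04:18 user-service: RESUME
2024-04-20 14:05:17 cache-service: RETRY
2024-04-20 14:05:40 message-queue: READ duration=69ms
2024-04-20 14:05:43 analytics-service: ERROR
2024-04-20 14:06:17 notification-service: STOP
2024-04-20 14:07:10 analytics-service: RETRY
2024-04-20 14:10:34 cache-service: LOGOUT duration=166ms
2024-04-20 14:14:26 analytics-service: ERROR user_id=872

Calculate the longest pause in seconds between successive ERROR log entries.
523

To find the longest gap:

1. Extract all ERROR events in chronological order
2. Calculate time differences between consecutive events
3. Find the maximum difference
4. Longest gap: 523 seconds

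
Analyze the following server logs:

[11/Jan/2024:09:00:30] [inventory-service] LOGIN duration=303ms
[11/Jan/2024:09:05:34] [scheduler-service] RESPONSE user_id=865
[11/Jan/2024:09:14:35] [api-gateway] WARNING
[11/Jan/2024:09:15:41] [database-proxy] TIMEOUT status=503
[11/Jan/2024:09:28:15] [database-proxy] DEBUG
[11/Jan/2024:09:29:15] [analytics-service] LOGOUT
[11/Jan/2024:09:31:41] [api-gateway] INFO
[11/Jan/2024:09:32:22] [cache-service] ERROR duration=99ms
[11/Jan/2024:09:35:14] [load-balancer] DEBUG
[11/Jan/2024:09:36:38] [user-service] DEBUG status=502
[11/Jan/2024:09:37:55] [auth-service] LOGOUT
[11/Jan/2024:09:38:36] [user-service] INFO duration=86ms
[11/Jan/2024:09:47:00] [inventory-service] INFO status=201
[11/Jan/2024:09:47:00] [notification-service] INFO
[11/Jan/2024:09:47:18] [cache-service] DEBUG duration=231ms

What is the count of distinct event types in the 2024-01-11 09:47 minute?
2

To count unique event types:

1. Filter events in the minute starting at 2024-01-11 09:47
2. Extract event types from matching entries
3. Count unique types: 2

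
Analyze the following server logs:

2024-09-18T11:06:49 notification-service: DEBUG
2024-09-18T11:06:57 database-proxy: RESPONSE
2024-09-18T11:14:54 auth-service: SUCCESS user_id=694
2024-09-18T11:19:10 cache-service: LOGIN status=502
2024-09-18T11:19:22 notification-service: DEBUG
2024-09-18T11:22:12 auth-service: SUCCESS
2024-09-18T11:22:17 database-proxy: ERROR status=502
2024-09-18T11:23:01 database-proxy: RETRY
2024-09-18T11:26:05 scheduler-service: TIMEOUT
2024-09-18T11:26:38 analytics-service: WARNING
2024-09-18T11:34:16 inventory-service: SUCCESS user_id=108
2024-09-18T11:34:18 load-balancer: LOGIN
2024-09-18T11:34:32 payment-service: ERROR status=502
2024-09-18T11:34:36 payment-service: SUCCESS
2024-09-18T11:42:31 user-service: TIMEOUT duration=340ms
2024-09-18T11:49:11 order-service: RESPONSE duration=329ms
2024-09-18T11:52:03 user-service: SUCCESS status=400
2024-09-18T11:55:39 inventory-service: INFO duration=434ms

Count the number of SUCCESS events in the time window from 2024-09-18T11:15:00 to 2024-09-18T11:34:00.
1

To count events in the time window:

1. Window boundaries: 2024-09-18T11:15:00 to 2024-09-18T11:34:00
2. Filter for SUCCESS events within this window
3. Count matching events: 1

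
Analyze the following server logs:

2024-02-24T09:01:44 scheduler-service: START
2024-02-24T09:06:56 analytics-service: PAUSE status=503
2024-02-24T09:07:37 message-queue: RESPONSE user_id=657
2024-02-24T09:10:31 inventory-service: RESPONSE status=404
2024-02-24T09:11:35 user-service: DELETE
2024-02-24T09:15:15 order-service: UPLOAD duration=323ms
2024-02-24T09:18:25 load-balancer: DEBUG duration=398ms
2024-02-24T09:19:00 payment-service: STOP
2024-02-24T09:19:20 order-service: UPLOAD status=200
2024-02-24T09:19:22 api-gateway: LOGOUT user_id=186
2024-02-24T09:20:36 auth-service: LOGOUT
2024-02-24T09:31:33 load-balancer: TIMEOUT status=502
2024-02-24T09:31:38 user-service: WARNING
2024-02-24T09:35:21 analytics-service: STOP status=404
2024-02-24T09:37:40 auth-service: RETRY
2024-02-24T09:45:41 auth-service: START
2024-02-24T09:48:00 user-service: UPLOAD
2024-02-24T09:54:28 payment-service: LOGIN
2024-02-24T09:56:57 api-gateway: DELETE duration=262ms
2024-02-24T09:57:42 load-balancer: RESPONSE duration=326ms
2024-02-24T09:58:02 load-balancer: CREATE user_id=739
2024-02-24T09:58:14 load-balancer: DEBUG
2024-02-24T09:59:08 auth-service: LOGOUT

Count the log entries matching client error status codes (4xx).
2

To find matching entries:

1. Pattern to match: client error status codes (4xx)
2. Scan each log entry for the pattern
3. Count matches: 2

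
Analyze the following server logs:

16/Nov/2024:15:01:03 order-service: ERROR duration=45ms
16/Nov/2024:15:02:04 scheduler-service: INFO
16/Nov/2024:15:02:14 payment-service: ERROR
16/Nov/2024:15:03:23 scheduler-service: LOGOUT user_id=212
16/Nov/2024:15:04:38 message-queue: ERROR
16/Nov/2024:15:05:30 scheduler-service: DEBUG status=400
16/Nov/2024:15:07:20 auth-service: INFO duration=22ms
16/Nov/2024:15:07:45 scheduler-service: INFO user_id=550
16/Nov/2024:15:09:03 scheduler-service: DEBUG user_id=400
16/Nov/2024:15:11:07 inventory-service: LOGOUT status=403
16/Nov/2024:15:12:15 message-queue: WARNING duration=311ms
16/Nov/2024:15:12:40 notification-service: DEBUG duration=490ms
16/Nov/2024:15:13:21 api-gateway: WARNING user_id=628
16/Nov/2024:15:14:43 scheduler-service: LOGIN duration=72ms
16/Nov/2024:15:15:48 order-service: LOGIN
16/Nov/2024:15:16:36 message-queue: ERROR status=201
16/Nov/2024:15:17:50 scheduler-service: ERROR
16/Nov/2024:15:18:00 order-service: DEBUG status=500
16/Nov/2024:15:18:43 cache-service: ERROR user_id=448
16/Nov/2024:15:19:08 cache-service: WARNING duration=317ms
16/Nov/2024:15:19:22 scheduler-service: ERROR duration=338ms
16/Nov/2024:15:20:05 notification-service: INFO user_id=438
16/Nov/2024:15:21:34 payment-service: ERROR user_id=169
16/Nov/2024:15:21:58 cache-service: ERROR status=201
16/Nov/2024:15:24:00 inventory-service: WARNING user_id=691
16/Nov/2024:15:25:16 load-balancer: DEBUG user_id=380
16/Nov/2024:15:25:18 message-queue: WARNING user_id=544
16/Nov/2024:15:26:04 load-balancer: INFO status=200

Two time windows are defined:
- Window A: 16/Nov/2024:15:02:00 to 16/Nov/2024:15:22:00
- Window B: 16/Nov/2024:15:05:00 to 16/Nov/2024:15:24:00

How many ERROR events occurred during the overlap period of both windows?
6

To find overlap events:

1. Window A: 16/Nov/2024:15:02:00 to 16/Nov/2024:15:22:00
2. Window B: 16/Nov/2024:15:05:00 to 16/Nov/2024:15:24:00
3. Overlap period: 16/Nov/2024:15:05:00 to 16/Nov/2024:15:22:00
4. Count ERROR events in overlap: 6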